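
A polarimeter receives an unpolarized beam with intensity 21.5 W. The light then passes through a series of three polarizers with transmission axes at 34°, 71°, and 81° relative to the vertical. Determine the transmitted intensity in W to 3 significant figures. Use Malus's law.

I ≈ 6.65 W

Unpolarized light through the first polarizer → I₁ = 21.5 W/2 = 10.75 W, polarized at 34°.
I₂ = I₁ · cos²(37°) = 10.75 · 0.6378 = 6.857 W.
I₃ = I₂ · cos²(10°) = 6.857 · 0.9698 = 6.65 W.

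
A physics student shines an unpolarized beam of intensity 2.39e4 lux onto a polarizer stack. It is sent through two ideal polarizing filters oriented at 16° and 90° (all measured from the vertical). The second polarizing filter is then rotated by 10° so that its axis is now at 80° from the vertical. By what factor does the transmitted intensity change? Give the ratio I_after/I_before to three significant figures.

I_new/I_old ≈ 2.53

Before rotation:
Unpolarized light through the first polarizer → I₁ = ½ I₀, now polarized at 16°.
I₂ = I₁ cos²(90° − 16°) = 0.5 I₀ · cos²(74°) = 0.03799 I₀.
After rotation:
Unpolarized light through the first polarizer → I₁ = ½ I₀, now polarized at 16°.
I₂ = I₁ cos²(80° − 16°) = 0.5 I₀ · cos²(64°) = 0.09608 I₀.
Ratio = 0.09608 / 0.03799 = 2.529.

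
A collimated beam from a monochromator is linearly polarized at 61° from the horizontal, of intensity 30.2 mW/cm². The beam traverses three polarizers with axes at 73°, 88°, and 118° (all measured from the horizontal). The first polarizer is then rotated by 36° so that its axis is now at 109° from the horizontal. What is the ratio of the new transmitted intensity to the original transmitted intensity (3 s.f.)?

Before rotation:
I₁ = I₀ cos²(73° − 61°) = I₀ cos²(12°) = 0.9568 I₀.
I₂ = I₁ cos²(88° − 73°) = 0.9568 I₀ · cos²(15°) = 0.8927 I₀.
I₃ = I₂ cos²(118° − 88°) = 0.8927 I₀ · cos²(30°) = 0.6695 I₀.
After rotation:
I₁ = I₀ cos²(109° − 61°) = I₀ cos²(48°) = 0.4477 I₀.
I₂ = I₁ cos²(88° − 109°) = 0.4477 I₀ · cos²(21°) = 0.3902 I₀.
I₃ = I₂ cos²(118° − 88°) = 0.3902 I₀ · cos²(30°) = 0.2927 I₀.
Ratio = 0.2927 / 0.6695 = 0.4371.

I_new/I_old ≈ 0.437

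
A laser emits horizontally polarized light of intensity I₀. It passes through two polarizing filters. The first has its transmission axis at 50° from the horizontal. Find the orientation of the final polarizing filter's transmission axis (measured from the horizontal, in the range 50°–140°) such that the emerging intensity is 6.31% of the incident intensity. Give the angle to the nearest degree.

By Malus's law, I₁ = I₀ cos²(50° − 0°) = I₀ cos²(50°) = 0.4132 I₀.
Need I₂/I₀ = 0.0631, so cos²(θ − 50°) = 0.0631 / 0.4132 = 0.1527.
θ − 50° = arccos(√0.1527) = 67.0°, giving θ ≈ 50 + 67.0 = 117.0°.

θ ≈ 117°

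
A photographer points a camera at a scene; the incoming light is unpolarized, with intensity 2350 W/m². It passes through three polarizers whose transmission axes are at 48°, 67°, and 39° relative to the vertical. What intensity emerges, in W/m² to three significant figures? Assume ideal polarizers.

I ≈ 819 W/m²

Unpolarized light through the first polarizer → I₁ = 2350 W/m²/2 = 1175 W/m², polarized at 48°.
I₂ = I₁ · cos²(19°) = 1175 · 0.894 = 1050 W/m².
I₃ = I₂ · cos²(28°) = 1050 · 0.7796 = 818.9 W/m².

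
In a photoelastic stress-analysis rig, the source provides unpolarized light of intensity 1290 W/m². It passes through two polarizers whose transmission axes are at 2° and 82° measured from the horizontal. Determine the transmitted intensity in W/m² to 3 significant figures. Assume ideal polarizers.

I ≈ 19.4 W/m²

Unpolarized light through the first polarizer → I₁ = 1290 W/m²/2 = 645 W/m², polarized at 2°.
I₂ = I₁ · cos²(80°) = 645 · 0.03015 = 19.45 W/m².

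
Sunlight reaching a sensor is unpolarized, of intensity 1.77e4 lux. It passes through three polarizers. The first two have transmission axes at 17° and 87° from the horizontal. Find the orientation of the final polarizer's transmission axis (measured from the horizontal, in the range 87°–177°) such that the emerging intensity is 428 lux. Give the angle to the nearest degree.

Unpolarized light through the first polarizer → I₁ = ½ I₀, now polarized at 17°.
I₂ = I₁ cos²(87° − 17°) = 0.5 I₀ · cos²(70°) = 0.05849 I₀.
Target fraction: 428 / 1.77e4 lux = 0.02418 of I₀.
Need I₃/I₀ = 0.02418, so cos²(θ − 87°) = 0.02418 / 0.05849 = 0.4134.
θ − 87° = arccos(√0.4134) = 50.0°, giving θ ≈ 87 + 50.0 = 137.0°.

θ ≈ 137°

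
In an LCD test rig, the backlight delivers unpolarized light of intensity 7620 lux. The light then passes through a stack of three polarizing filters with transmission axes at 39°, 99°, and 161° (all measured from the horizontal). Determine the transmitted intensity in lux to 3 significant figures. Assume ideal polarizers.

I ≈ 210 lux

Unpolarized light through the first polarizer → I₁ = 7620 lux/2 = 3810 lux, polarized at 39°.
I₂ = I₁ · cos²(60°) = 3810 · 0.25 = 952.5 lux.
I₃ = I₂ · cos²(62°) = 952.5 · 0.2204 = 209.9 lux.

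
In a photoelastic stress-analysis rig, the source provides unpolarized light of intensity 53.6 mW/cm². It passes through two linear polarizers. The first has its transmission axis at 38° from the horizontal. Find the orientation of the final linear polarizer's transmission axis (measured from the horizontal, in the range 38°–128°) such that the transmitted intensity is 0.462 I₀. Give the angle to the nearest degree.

θ ≈ 54°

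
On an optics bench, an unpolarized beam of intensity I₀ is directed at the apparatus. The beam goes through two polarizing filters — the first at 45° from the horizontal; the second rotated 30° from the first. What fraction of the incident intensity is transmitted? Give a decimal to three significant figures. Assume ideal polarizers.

Unpolarized light through the first polarizer → I₁ = ½ I₀, now polarized at 45°.
I₂ = I₁ cos²(30°) = 0.5 · 0.75 I₀ = 0.375 I₀.
Transmitted fraction = 0.375.

≈ 0.375 I₀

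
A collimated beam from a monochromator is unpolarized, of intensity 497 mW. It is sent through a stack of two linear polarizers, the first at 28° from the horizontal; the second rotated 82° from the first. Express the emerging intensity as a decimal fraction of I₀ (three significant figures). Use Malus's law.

Unpolarized light through the first polarizer → I₁ = 497 mW/2 = 248.5 mW, polarized at 28°.
I₂ = I₁ · cos²(82°) = 248.5 · 0.01937 = 4.813 mW.
Transmitted fraction = 0.009685.

I/I₀ ≈ 0.00968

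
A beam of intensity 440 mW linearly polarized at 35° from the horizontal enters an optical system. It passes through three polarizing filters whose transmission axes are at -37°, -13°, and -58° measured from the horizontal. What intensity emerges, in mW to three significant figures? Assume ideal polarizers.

I ≈ 17.5 mW

I₁ = 440 mW · cos²(72°) = 42.02 mW.
I₂ = I₁ · cos²(24°) = 42.02 · 0.8346 = 35.07 mW.
I₃ = I₂ · cos²(45°) = 35.07 · 0.5 = 17.53 mW.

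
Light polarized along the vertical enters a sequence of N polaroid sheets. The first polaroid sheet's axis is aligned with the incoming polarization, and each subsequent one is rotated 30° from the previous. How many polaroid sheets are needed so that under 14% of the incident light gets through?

First polarizer is aligned with the polarization: full transmission.
Each further stage multiplies by cos²(30°) = 0.75.
After N polarizers: T = 0.75^(N−1). Require T < 0.14 ⇒ N−1 > ln(0.14)/ln(0.75) = 6.83, so N−1 ≥ 7 and N = 8.
Check: N=8 gives T = 0.1335 < 0.14; N=7 gives T = 0.178.

N = 8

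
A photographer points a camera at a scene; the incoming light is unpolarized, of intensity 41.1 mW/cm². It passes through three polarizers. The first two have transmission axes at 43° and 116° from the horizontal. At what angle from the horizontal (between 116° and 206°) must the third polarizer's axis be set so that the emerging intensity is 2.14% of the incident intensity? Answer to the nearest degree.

θ ≈ 161°

Unpolarized light through the first polarizer → I₁ = ½ I₀, now polarized at 43°.
I₂ = I₁ cos²(116° − 43°) = 0.5 I₀ · cos²(73°) = 0.04274 I₀.
Need I₃/I₀ = 0.0214, so cos²(θ − 116°) = 0.0214 / 0.04274 = 0.5007.
θ − 116° = arccos(√0.5007) = 45.0°, giving θ ≈ 116 + 45.0 = 161.0°.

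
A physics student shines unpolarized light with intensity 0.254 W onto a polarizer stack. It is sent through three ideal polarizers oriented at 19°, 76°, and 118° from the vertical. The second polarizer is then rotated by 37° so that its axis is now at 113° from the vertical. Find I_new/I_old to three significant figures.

I_new/I_old ≈ 0.0295

Before rotation:
Unpolarized light through the first polarizer → I₁ = ½ I₀, now polarized at 19°.
I₂ = I₁ cos²(76° − 19°) = 0.5 I₀ · cos²(57°) = 0.1483 I₀.
I₃ = I₂ cos²(118° − 76°) = 0.1483 I₀ · cos²(42°) = 0.08191 I₀.
After rotation:
Unpolarized light through the first polarizer → I₁ = ½ I₀, now polarized at 19°.
Angle between axes 1 and 2: 86°. I₂ = 0.5 I₀ · cos²(86°) = 0.002433 I₀.
I₃ = I₂ cos²(118° − 113°) = 0.002433 I₀ · cos²(5°) = 0.002415 I₀.
Ratio = 0.002415 / 0.08191 = 0.02948.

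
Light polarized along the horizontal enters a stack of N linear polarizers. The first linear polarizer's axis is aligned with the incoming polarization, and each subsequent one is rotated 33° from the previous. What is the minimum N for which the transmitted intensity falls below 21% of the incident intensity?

N = 6

First polarizer is aligned with the polarization: full transmission.
Each further stage multiplies by cos²(33°) = 0.7034.
After N polarizers: T = 0.7034^(N−1). Require T < 0.21 ⇒ N−1 > ln(0.21)/ln(0.7034) = 4.44, so N−1 ≥ 5 and N = 6.
Check: N=6 gives T = 0.1722 < 0.21; N=5 gives T = 0.2448.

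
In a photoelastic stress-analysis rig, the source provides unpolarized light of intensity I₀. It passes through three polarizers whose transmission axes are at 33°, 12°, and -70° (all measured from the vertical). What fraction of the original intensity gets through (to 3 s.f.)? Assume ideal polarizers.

Unpolarized light through the first polarizer → I₁ = ½ I₀, now polarized at 33°.
I₂ = I₁ cos²(12° − 33°) = 0.5 I₀ · cos²(21°) = 0.4358 I₀.
I₃ = I₂ cos²(-70° − 12°) = 0.4358 I₀ · cos²(82°) = 0.008441 I₀.
Transmitted fraction = 0.008441.

≈ 0.00844 I₀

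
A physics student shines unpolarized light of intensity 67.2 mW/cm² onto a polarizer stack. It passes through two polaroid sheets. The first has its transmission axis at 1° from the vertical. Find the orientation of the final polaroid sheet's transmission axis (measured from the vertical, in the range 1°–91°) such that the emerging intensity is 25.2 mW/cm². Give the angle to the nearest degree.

θ ≈ 31°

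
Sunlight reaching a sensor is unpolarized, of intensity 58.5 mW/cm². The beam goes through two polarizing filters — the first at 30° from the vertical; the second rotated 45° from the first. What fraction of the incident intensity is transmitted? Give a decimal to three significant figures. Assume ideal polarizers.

I/I₀ ≈ 0.250

Unpolarized light through the first polarizer → I₁ = 58.5 mW/cm²/2 = 29.25 mW/cm², polarized at 30°.
I₂ = I₁ · cos²(45°) = 29.25 · 0.5 = 14.63 mW/cm².
Transmitted fraction = 0.25.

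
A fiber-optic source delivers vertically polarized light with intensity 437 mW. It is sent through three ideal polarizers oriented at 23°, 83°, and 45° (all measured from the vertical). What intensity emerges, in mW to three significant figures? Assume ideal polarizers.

I ≈ 57.5 mW

I₁ = 437 mW · cos²(23°) = 370.3 mW.
I₂ = I₁ · cos²(60°) = 370.3 · 0.25 = 92.57 mW.
I₃ = I₂ · cos²(38°) = 92.57 · 0.621 = 57.48 mW.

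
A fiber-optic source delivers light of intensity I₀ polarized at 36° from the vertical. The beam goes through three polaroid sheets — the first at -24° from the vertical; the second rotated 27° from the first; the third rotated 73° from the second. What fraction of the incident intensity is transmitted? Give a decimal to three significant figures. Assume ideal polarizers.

≈ 0.0170 I₀

I₁ = I₀ cos²(-24° − 36°) = I₀ cos²(60°) = 0.25 I₀.
I₂ = I₁ cos²(27°) = 0.25 · 0.7939 I₀ = 0.1985 I₀.
I₃ = I₂ cos²(73°) = 0.1985 · 0.08548 I₀ = 0.01697 I₀.
Transmitted fraction = 0.01697.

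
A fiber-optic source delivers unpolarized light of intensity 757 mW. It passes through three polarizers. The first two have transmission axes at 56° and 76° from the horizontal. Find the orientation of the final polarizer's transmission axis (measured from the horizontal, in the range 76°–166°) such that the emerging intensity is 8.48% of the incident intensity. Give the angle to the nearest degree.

Unpolarized light through the first polarizer → I₁ = ½ I₀, now polarized at 56°.
I₂ = I₁ cos²(76° − 56°) = 0.5 I₀ · cos²(20°) = 0.4415 I₀.
Need I₃/I₀ = 0.0848, so cos²(θ − 76°) = 0.0848 / 0.4415 = 0.1921.
θ − 76° = arccos(√0.1921) = 64.0°, giving θ ≈ 76 + 64.0 = 140.0°.

θ ≈ 140°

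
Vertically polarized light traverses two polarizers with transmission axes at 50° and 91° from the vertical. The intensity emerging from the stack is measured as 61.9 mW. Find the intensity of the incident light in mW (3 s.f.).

I₀ ≈ 263 mW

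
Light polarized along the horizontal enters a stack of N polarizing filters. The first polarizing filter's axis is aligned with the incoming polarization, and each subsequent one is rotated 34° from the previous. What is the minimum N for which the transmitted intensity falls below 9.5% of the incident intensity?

N = 8

First polarizer is aligned with the polarization: full transmission.
Each further stage multiplies by cos²(34°) = 0.6873.
After N polarizers: T = 0.6873^(N−1). Require T < 0.095 ⇒ N−1 > ln(0.095)/ln(0.6873) = 6.28, so N−1 ≥ 7 and N = 8.
Check: N=8 gives T = 0.07245 < 0.095; N=7 gives T = 0.1054.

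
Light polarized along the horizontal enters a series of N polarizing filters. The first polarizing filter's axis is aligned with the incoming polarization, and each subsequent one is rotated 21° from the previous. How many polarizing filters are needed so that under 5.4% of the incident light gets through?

N = 23

First polarizer is aligned with the polarization: full transmission.
Each further stage multiplies by cos²(21°) = 0.8716.
After N polarizers: T = 0.8716^(N−1). Require T < 0.054 ⇒ N−1 > ln(0.054)/ln(0.8716) = 21.23, so N−1 ≥ 22 and N = 23.
Check: N=23 gives T = 0.0486 < 0.054; N=22 gives T = 0.05577.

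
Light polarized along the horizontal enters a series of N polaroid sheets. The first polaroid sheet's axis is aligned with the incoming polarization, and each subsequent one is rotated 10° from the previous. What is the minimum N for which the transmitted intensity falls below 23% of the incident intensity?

N = 50

First polarizer is aligned with the polarization: full transmission.
Each further stage multiplies by cos²(10°) = 0.9698.
After N polarizers: T = 0.9698^(N−1). Require T < 0.23 ⇒ N−1 > ln(0.23)/ln(0.9698) = 48.00, so N−1 ≥ 49 and N = 50.
Check: N=50 gives T = 0.2231 < 0.23; N=49 gives T = 0.23.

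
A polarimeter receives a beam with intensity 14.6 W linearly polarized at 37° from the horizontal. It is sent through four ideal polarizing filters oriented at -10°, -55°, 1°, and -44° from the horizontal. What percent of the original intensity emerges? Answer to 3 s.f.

I₁ = 14.6 W · cos²(47°) = 6.791 W.
I₂ = I₁ · cos²(45°) = 6.791 · 0.5 = 3.395 W.
I₃ = I₂ · cos²(56°) = 3.395 · 0.3127 = 1.062 W.
I₄ = I₃ · cos²(45°) = 1.062 · 0.5 = 0.5309 W.
That is 3.636% of the incident intensity.

≈ 3.64%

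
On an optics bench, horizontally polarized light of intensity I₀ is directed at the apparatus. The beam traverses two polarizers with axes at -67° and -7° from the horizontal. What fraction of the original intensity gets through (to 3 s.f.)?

≈ 0.0382 I₀

I₁ = I₀ cos²(-67° − 0°) = I₀ cos²(67°) = 0.1527 I₀.
I₂ = I₁ cos²(-7° + 67°) = 0.1527 I₀ · cos²(60°) = 0.03817 I₀.
Transmitted fraction = 0.03817.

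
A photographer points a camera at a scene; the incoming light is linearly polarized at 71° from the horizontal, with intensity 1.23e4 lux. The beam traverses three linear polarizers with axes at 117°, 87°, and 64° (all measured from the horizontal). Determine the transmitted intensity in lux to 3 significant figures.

I ≈ 3770 lux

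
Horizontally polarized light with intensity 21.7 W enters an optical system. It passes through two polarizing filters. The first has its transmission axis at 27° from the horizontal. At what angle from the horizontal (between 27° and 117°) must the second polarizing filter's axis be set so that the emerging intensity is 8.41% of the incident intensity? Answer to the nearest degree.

I₁ = I₀ cos²(27° − 0°) = I₀ cos²(27°) = 0.7939 I₀.
Need I₂/I₀ = 0.0841, so cos²(θ − 27°) = 0.0841 / 0.7939 = 0.1059.
θ − 27° = arccos(√0.1059) = 71.0°, giving θ ≈ 27 + 71.0 = 98.0°.

θ ≈ 98°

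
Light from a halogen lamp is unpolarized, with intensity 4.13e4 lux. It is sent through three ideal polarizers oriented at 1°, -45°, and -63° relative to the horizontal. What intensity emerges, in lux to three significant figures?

Unpolarized light through the first polarizer → I₁ = 4.13e4 lux/2 = 2.065e+04 lux, polarized at 1°.
I₂ = I₁ · cos²(46°) = 2.065e+04 · 0.4826 = 9965 lux.
I₃ = I₂ · cos²(18°) = 9965 · 0.9045 = 9013 lux.

I ≈ 9010 lux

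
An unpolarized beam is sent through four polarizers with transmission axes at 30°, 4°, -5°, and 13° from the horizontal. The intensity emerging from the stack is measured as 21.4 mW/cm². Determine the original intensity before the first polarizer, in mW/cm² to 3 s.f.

I₀ ≈ 60.0 mW/cm²

Unpolarized light through the first polarizer → I₁ = ½ I₀, now polarized at 30°.
I₂ = I₁ cos²(4° − 30°) = 0.5 I₀ · cos²(26°) = 0.4039 I₀.
I₃ = I₂ cos²(-5° − 4°) = 0.4039 I₀ · cos²(9°) = 0.394 I₀.
I₄ = I₃ cos²(13° + 5°) = 0.394 I₀ · cos²(18°) = 0.3564 I₀.
So 21.4 mW/cm² = 0.3564 I₀, giving I₀ = 21.4/0.3564 = 60.04 mW/cm².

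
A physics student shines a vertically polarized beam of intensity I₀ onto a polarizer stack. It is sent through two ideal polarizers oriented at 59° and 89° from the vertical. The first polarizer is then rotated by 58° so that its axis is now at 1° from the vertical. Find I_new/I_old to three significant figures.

I_new/I_old ≈ 0.00612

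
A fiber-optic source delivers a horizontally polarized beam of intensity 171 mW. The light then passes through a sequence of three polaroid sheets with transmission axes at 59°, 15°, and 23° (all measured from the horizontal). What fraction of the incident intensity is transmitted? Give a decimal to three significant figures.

I₁ = 171 mW · cos²(59°) = 45.36 mW.
I₂ = I₁ · cos²(44°) = 45.36 · 0.5174 = 23.47 mW.
I₃ = I₂ · cos²(8°) = 23.47 · 0.9806 = 23.02 mW.
Transmitted fraction = 0.1346.

I/I₀ ≈ 0.135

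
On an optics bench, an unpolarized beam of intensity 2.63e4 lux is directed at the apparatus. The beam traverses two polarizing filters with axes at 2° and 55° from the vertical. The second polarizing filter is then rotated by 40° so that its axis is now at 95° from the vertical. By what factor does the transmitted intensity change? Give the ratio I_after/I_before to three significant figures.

Before rotation:
Unpolarized light through the first polarizer → I₁ = ½ I₀, now polarized at 2°.
I₂ = I₁ cos²(55° − 2°) = 0.5 I₀ · cos²(53°) = 0.1811 I₀.
After rotation:
Unpolarized light through the first polarizer → I₁ = ½ I₀, now polarized at 2°.
Angle between axes 1 and 2: 87°. I₂ = 0.5 I₀ · cos²(87°) = 0.00137 I₀.
Ratio = 0.00137 / 0.1811 = 0.007563.

I_new/I_old ≈ 0.00756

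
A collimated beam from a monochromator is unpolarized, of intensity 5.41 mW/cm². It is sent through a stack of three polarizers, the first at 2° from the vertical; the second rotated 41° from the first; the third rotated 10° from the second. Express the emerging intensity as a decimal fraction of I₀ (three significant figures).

Unpolarized light through the first polarizer → I₁ = 5.41 mW/cm²/2 = 2.705 mW/cm², polarized at 2°.
I₂ = I₁ · cos²(41°) = 2.705 · 0.5696 = 1.541 mW/cm².
I₃ = I₂ · cos²(10°) = 1.541 · 0.9698 = 1.494 mW/cm².
Transmitted fraction = 0.2762.

I/I₀ ≈ 0.276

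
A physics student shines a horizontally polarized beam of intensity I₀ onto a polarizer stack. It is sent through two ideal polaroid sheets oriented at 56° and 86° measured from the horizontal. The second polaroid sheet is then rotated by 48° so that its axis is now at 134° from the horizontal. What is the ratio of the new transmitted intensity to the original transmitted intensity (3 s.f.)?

I_new/I_old ≈ 0.0576

Before rotation:
I₁ = I₀ cos²(56° − 0°) = I₀ cos²(56°) = 0.3127 I₀.
I₂ = I₁ cos²(86° − 56°) = 0.3127 I₀ · cos²(30°) = 0.2345 I₀.
After rotation:
I₁ = I₀ cos²(56° − 0°) = I₀ cos²(56°) = 0.3127 I₀.
I₂ = I₁ cos²(134° − 56°) = 0.3127 I₀ · cos²(78°) = 0.01352 I₀.
Ratio = 0.01352 / 0.2345 = 0.05764.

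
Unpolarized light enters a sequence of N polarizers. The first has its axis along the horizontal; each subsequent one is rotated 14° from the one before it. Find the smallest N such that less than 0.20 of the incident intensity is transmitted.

N = 17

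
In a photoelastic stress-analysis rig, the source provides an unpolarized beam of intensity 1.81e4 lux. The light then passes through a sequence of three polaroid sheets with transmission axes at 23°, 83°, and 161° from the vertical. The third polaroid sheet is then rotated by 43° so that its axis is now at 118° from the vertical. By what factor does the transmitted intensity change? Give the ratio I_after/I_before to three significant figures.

I_new/I_old ≈ 15.5

Before rotation:
Unpolarized light through the first polarizer → I₁ = ½ I₀, now polarized at 23°.
I₂ = I₁ cos²(83° − 23°) = 0.5 I₀ · cos²(60°) = 0.125 I₀.
I₃ = I₂ cos²(161° − 83°) = 0.125 I₀ · cos²(78°) = 0.005403 I₀.
After rotation:
Unpolarized light through the first polarizer → I₁ = ½ I₀, now polarized at 23°.
I₂ = I₁ cos²(83° − 23°) = 0.5 I₀ · cos²(60°) = 0.125 I₀.
I₃ = I₂ cos²(118° − 83°) = 0.125 I₀ · cos²(35°) = 0.08388 I₀.
Ratio = 0.08388 / 0.005403 = 15.52.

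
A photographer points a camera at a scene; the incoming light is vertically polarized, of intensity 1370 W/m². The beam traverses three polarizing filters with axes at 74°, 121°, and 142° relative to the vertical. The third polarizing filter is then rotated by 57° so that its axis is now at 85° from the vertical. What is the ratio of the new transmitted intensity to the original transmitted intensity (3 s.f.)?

Before rotation:
I₁ = I₀ cos²(74° − 0°) = I₀ cos²(74°) = 0.07598 I₀.
I₂ = I₁ cos²(121° − 74°) = 0.07598 I₀ · cos²(47°) = 0.03534 I₀.
I₃ = I₂ cos²(142° − 121°) = 0.03534 I₀ · cos²(21°) = 0.0308 I₀.
After rotation:
I₁ = I₀ cos²(74° − 0°) = I₀ cos²(74°) = 0.07598 I₀.
I₂ = I₁ cos²(121° − 74°) = 0.07598 I₀ · cos²(47°) = 0.03534 I₀.
I₃ = I₂ cos²(85° − 121°) = 0.03534 I₀ · cos²(36°) = 0.02313 I₀.
Ratio = 0.02313 / 0.0308 = 0.751.

I_new/I_old ≈ 0.751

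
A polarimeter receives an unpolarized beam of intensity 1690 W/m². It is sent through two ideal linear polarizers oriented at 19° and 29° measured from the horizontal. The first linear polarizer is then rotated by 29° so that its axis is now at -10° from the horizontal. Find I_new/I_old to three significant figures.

Before rotation:
Unpolarized light through the first polarizer → I₁ = ½ I₀, now polarized at 19°.
I₂ = I₁ cos²(29° − 19°) = 0.5 I₀ · cos²(10°) = 0.4849 I₀.
After rotation:
Unpolarized light through the first polarizer → I₁ = ½ I₀, now polarized at -10°.
I₂ = I₁ cos²(29° + 10°) = 0.5 I₀ · cos²(39°) = 0.302 I₀.
Ratio = 0.302 / 0.4849 = 0.6227.

I_new/I_old ≈ 0.623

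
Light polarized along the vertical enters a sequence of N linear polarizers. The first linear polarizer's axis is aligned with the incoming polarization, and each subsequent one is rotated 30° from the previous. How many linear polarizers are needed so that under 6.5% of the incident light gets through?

N = 11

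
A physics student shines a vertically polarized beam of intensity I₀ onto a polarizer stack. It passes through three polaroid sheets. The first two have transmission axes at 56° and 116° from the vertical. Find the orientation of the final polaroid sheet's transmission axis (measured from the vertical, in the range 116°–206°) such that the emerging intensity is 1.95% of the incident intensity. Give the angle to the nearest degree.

θ ≈ 176°

I₁ = I₀ cos²(56° − 0°) = I₀ cos²(56°) = 0.3127 I₀.
I₂ = I₁ cos²(116° − 56°) = 0.3127 I₀ · cos²(60°) = 0.07817 I₀.
Need I₃/I₀ = 0.0195, so cos²(θ − 116°) = 0.0195 / 0.07817 = 0.2494.
θ − 116° = arccos(√0.2494) = 60.0°, giving θ ≈ 116 + 60.0 = 176.0°.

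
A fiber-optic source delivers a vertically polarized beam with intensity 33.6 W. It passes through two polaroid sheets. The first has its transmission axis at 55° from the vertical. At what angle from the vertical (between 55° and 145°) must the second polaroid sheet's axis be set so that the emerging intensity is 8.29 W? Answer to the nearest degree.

θ ≈ 85°

By Malus's law, I₁ = I₀ cos²(55° − 0°) = I₀ cos²(55°) = 0.329 I₀.
Target fraction: 8.29 / 33.6 W = 0.2467 of I₀.
Need I₂/I₀ = 0.2467, so cos²(θ − 55°) = 0.2467 / 0.329 = 0.75.
θ − 55° = arccos(√0.75) = 30.0°, giving θ ≈ 55 + 30.0 = 85.0°.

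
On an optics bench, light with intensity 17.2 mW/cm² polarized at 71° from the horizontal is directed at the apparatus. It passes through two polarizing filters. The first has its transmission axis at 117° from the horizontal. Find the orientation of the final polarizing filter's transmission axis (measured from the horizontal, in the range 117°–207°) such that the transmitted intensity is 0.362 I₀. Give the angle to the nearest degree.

θ ≈ 147°

I₁ = I₀ cos²(117° − 71°) = I₀ cos²(46°) = 0.4826 I₀.
Need I₂/I₀ = 0.362, so cos²(θ − 117°) = 0.362 / 0.4826 = 0.7502.
θ − 117° = arccos(√0.7502) = 30.0°, giving θ ≈ 117 + 30.0 = 147.0°.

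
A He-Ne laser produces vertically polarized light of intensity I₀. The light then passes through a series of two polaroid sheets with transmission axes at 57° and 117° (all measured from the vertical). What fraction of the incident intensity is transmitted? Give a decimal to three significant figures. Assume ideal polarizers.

I₁ = I₀ cos²(57° − 0°) = I₀ cos²(57°) = 0.2966 I₀.
I₂ = I₁ cos²(117° − 57°) = 0.2966 I₀ · cos²(60°) = 0.07416 I₀.
Transmitted fraction = 0.07416.

≈ 0.0742 I₀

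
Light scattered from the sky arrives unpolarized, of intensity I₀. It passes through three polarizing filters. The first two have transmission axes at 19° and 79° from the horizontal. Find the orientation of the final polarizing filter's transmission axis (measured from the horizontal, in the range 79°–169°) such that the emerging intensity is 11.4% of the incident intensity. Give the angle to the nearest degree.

Unpolarized light through the first polarizer → I₁ = ½ I₀, now polarized at 19°.
I₂ = I₁ cos²(79° − 19°) = 0.5 I₀ · cos²(60°) = 0.125 I₀.
Need I₃/I₀ = 0.114, so cos²(θ − 79°) = 0.114 / 0.125 = 0.912.
θ − 79° = arccos(√0.912) = 17.3°, giving θ ≈ 79 + 17.3 = 96.3°.

θ ≈ 96°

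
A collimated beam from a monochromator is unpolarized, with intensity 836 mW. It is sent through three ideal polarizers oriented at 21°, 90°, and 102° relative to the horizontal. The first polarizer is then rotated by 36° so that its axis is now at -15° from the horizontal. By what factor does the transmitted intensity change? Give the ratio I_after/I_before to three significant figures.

I_new/I_old ≈ 0.522

Before rotation:
Unpolarized light through the first polarizer → I₁ = ½ I₀, now polarized at 21°.
I₂ = I₁ cos²(90° − 21°) = 0.5 I₀ · cos²(69°) = 0.06421 I₀.
I₃ = I₂ cos²(102° − 90°) = 0.06421 I₀ · cos²(12°) = 0.06144 I₀.
After rotation:
Unpolarized light through the first polarizer → I₁ = ½ I₀, now polarized at -15°.
Angle between axes 1 and 2: 75°. I₂ = 0.5 I₀ · cos²(75°) = 0.03349 I₀.
I₃ = I₂ cos²(102° − 90°) = 0.03349 I₀ · cos²(12°) = 0.03205 I₀.
Ratio = 0.03205 / 0.06144 = 0.5216.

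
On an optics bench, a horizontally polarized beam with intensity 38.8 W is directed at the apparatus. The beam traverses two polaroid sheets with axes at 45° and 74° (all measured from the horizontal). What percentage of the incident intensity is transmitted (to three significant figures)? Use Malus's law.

By Malus's law, I₁ = 38.8 W · cos²(45°) = 19.4 W.
I₂ = I₁ · cos²(29°) = 19.4 · 0.765 = 14.84 W.
That is 38.25% of the incident intensity.

≈ 38.2%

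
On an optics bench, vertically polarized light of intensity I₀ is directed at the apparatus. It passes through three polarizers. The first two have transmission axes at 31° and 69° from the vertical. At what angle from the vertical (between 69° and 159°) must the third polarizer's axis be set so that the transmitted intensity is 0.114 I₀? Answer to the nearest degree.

By Malus's law, I₁ = I₀ cos²(31° − 0°) = I₀ cos²(31°) = 0.7347 I₀.
I₂ = I₁ cos²(69° − 31°) = 0.7347 I₀ · cos²(38°) = 0.4562 I₀.
Need I₃/I₀ = 0.114, so cos²(θ − 69°) = 0.114 / 0.4562 = 0.2499.
θ − 69° = arccos(√0.2499) = 60.0°, giving θ ≈ 69 + 60.0 = 129.0°.

θ ≈ 129°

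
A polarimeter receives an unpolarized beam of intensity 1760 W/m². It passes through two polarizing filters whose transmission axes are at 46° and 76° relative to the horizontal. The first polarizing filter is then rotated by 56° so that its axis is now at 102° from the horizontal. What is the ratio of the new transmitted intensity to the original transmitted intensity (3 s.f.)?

I_new/I_old ≈ 1.08

Before rotation:
Unpolarized light through the first polarizer → I₁ = ½ I₀, now polarized at 46°.
I₂ = I₁ cos²(76° − 46°) = 0.5 I₀ · cos²(30°) = 0.375 I₀.
After rotation:
Unpolarized light through the first polarizer → I₁ = ½ I₀, now polarized at 102°.
I₂ = I₁ cos²(76° − 102°) = 0.5 I₀ · cos²(26°) = 0.4039 I₀.
Ratio = 0.4039 / 0.375 = 1.077.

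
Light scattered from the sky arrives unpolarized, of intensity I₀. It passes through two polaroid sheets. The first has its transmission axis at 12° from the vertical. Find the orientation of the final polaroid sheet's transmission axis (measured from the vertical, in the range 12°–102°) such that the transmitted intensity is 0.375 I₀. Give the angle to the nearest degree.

θ ≈ 42°

Unpolarized light through the first polarizer → I₁ = ½ I₀, now polarized at 12°.
Need I₂/I₀ = 0.375, so cos²(θ − 12°) = 0.375 / 0.5 = 0.75.
θ − 12° = arccos(√0.75) = 30.0°, giving θ ≈ 12 + 30.0 = 42.0°.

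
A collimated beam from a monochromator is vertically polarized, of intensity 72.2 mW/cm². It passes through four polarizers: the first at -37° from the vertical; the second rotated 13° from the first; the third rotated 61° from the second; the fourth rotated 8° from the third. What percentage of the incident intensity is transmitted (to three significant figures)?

≈ 14.0%

I₁ = 72.2 mW/cm² · cos²(37°) = 46.05 mW/cm².
I₂ = I₁ · cos²(13°) = 46.05 · 0.9494 = 43.72 mW/cm².
I₃ = I₂ · cos²(61°) = 43.72 · 0.235 = 10.28 mW/cm².
I₄ = I₃ · cos²(8°) = 10.28 · 0.9806 = 10.08 mW/cm².
That is 13.96% of the incident intensity.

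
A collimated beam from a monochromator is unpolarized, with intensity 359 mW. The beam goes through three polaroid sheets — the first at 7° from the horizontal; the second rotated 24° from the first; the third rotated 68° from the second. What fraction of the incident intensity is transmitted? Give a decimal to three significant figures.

I/I₀ ≈ 0.0586

Unpolarized light through the first polarizer → I₁ = 359 mW/2 = 179.5 mW, polarized at 7°.
I₂ = I₁ · cos²(24°) = 179.5 · 0.8346 = 149.8 mW.
I₃ = I₂ · cos²(68°) = 149.8 · 0.1403 = 21.02 mW.
Transmitted fraction = 0.05856.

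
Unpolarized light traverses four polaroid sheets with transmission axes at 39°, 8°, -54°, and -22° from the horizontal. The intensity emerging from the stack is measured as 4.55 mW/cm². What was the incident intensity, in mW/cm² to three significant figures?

Unpolarized light through the first polarizer → I₁ = ½ I₀, now polarized at 39°.
I₂ = I₁ cos²(8° − 39°) = 0.5 I₀ · cos²(31°) = 0.3674 I₀.
I₃ = I₂ cos²(-54° − 8°) = 0.3674 I₀ · cos²(62°) = 0.08097 I₀.
I₄ = I₃ cos²(-22° + 54°) = 0.08097 I₀ · cos²(32°) = 0.05823 I₀.
So 4.55 mW/cm² = 0.05823 I₀, giving I₀ = 4.55/0.05823 = 78.14 mW/cm².

I₀ ≈ 78.1 mW/cm²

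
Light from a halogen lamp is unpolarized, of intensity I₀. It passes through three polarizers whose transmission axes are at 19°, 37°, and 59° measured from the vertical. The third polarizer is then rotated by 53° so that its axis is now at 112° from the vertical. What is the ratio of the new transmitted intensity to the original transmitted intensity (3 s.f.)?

I_new/I_old ≈ 0.0779

Before rotation:
Unpolarized light through the first polarizer → I₁ = ½ I₀, now polarized at 19°.
I₂ = I₁ cos²(37° − 19°) = 0.5 I₀ · cos²(18°) = 0.4523 I₀.
I₃ = I₂ cos²(59° − 37°) = 0.4523 I₀ · cos²(22°) = 0.3888 I₀.
After rotation:
Unpolarized light through the first polarizer → I₁ = ½ I₀, now polarized at 19°.
I₂ = I₁ cos²(37° − 19°) = 0.5 I₀ · cos²(18°) = 0.4523 I₀.
I₃ = I₂ cos²(112° − 37°) = 0.4523 I₀ · cos²(75°) = 0.0303 I₀.
Ratio = 0.0303 / 0.3888 = 0.07792.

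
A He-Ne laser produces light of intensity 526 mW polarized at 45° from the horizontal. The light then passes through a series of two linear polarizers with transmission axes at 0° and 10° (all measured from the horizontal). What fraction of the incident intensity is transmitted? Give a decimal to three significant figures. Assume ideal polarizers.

By Malus's law, I₁ = 526 mW · cos²(45°) = 263 mW.
I₂ = I₁ · cos²(10°) = 263 · 0.9698 = 255.1 mW.
Transmitted fraction = 0.4849.

I/I₀ ≈ 0.485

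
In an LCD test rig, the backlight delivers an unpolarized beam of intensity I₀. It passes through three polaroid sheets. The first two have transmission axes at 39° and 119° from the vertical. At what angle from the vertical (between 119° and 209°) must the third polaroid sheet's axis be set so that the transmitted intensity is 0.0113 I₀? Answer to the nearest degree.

θ ≈ 149°

Unpolarized light through the first polarizer → I₁ = ½ I₀, now polarized at 39°.
I₂ = I₁ cos²(119° − 39°) = 0.5 I₀ · cos²(80°) = 0.01508 I₀.
Need I₃/I₀ = 0.0113, so cos²(θ − 119°) = 0.0113 / 0.01508 = 0.7495.
θ − 119° = arccos(√0.7495) = 30.0°, giving θ ≈ 119 + 30.0 = 149.0°.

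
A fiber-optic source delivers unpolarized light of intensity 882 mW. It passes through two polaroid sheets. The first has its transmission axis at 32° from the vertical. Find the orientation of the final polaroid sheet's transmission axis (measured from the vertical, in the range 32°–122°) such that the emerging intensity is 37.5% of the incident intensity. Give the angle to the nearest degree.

Unpolarized light through the first polarizer → I₁ = ½ I₀, now polarized at 32°.
Need I₂/I₀ = 0.375, so cos²(θ − 32°) = 0.375 / 0.5 = 0.75.
θ − 32° = arccos(√0.75) = 30.0°, giving θ ≈ 32 + 30.0 = 62.0°.

θ ≈ 62°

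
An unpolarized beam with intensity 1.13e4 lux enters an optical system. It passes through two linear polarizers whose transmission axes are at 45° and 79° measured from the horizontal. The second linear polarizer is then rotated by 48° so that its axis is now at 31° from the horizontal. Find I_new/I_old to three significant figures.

I_new/I_old ≈ 1.37

Before rotation:
Unpolarized light through the first polarizer → I₁ = ½ I₀, now polarized at 45°.
I₂ = I₁ cos²(79° − 45°) = 0.5 I₀ · cos²(34°) = 0.3437 I₀.
After rotation:
Unpolarized light through the first polarizer → I₁ = ½ I₀, now polarized at 45°.
I₂ = I₁ cos²(31° − 45°) = 0.5 I₀ · cos²(14°) = 0.4707 I₀.
Ratio = 0.4707 / 0.3437 = 1.37.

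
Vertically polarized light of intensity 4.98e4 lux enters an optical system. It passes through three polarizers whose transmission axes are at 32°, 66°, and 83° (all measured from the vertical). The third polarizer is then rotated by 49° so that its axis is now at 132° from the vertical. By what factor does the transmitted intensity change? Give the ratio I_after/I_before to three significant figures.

Before rotation:
By Malus's law, I₁ = I₀ cos²(32° − 0°) = I₀ cos²(32°) = 0.7192 I₀.
I₂ = I₁ cos²(66° − 32°) = 0.7192 I₀ · cos²(34°) = 0.4943 I₀.
I₃ = I₂ cos²(83° − 66°) = 0.4943 I₀ · cos²(17°) = 0.452 I₀.
After rotation:
I₁ = I₀ cos²(32° − 0°) = I₀ cos²(32°) = 0.7192 I₀.
I₂ = I₁ cos²(66° − 32°) = 0.7192 I₀ · cos²(34°) = 0.4943 I₀.
I₃ = I₂ cos²(132° − 66°) = 0.4943 I₀ · cos²(66°) = 0.08177 I₀.
Ratio = 0.08177 / 0.452 = 0.1809.

I_new/I_old ≈ 0.181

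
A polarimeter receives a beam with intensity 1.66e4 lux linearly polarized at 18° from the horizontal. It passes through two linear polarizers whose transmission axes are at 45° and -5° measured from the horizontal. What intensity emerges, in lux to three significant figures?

By Malus's law, I₁ = 1.66e4 lux · cos²(27°) = 1.318e+04 lux.
I₂ = I₁ · cos²(50°) = 1.318e+04 · 0.4132 = 5445 lux.

I ≈ 5450 lux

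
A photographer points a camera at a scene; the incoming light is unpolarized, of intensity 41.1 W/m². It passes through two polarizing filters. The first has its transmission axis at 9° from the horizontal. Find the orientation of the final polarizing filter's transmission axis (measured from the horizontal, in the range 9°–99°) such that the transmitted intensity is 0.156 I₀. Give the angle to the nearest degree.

Unpolarized light through the first polarizer → I₁ = ½ I₀, now polarized at 9°.
Need I₂/I₀ = 0.156, so cos²(θ − 9°) = 0.156 / 0.5 = 0.312.
θ − 9° = arccos(√0.312) = 56.0°, giving θ ≈ 9 + 56.0 = 65.0°.

θ ≈ 65°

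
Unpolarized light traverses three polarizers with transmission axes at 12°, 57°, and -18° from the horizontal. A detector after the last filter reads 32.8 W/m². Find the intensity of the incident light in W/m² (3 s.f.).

I₀ ≈ 1960 W/m²

Unpolarized light through the first polarizer → I₁ = ½ I₀, now polarized at 12°.
I₂ = I₁ cos²(57° − 12°) = 0.5 I₀ · cos²(45°) = 0.25 I₀.
I₃ = I₂ cos²(-18° − 57°) = 0.25 I₀ · cos²(75°) = 0.01675 I₀.
So 32.8 W/m² = 0.01675 I₀, giving I₀ = 32.8/0.01675 = 1959 W/m².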